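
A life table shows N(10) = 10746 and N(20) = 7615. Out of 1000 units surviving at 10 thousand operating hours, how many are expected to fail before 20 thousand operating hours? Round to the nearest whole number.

291

The relevant probability is 1 − 7615/10746 = 0.291364.
Expected number = 1000 × 0.291364 = 291.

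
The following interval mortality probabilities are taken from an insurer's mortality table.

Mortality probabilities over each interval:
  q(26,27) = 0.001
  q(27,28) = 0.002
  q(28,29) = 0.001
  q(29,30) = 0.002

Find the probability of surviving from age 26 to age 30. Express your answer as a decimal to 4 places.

The overall survival probability is (1 − 0.001) × (1 − 0.002) × (1 − 0.001) × (1 − 0.002).
= 0.999 × 0.998 × 0.999 × 0.998 = 0.994013.

0.9940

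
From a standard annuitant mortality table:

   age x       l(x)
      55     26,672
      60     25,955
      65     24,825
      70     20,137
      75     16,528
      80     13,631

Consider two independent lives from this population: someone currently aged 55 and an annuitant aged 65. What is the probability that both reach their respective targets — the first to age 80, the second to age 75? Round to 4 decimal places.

0.3403

p₁ = l(80)/l(55) = 13,631/26,672 = 0.511060; p₂ = l(75)/l(65) = 16,528/24,825 = 0.665780.
P(both) = p₁ × p₂ = 0.511060 × 0.665780 = 0.340254.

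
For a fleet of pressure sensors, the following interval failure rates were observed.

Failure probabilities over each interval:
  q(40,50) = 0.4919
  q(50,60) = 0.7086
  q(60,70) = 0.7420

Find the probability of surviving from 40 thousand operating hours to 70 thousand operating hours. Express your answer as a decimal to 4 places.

The overall survival probability is (1 − 0.4919) × (1 − 0.7086) × (1 − 0.7420).
= 0.5081 × 0.2914 × 0.2580 = 0.038200.

0.0382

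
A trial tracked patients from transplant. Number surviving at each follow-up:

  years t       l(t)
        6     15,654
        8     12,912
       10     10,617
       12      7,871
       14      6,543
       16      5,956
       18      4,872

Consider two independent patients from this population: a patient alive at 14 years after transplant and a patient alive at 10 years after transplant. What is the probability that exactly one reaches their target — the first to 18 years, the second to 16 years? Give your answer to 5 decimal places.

0.47016

p₁ = l(18)/l(14) = 4,872/6,543 = 0.744613; p₂ = l(16)/l(10) = 5,956/10,617 = 0.560987.
P(exactly one) = p₁(1−p₂) + (1−p₁)p₂ = 0.326895 + 0.143269 = 0.470164.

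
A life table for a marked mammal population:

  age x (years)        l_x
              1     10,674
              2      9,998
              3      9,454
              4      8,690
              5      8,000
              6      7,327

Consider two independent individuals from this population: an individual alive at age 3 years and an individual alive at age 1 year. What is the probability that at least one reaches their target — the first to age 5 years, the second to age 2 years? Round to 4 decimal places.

p₁ = l_5/l_3 = 8,000/9,454 = 0.846203; p₂ = l_2/l_1 = 9,998/10,674 = 0.936669.
P(at least one) = 1 − (1−p₁)(1−p₂) = 1 − 0.153797 × 0.063331 = 0.990260.

0.9903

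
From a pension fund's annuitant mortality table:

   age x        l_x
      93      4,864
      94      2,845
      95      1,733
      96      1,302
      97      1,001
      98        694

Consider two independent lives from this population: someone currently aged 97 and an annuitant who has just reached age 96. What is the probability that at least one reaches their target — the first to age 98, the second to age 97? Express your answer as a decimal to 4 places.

p₁ = l_98/l_97 = 694/1,001 = 0.693307; p₂ = l_97/l_96 = 1,001/1,302 = 0.768817.
P(at least one) = 1 − (1−p₁)(1−p₂) = 1 − 0.306693 × 0.231183 = 0.929098.

0.9291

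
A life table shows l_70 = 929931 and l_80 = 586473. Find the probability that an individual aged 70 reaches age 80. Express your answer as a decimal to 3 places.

0.631

The conditional survival probability is l_80/l_70 = 586473/929931 = 0.630663.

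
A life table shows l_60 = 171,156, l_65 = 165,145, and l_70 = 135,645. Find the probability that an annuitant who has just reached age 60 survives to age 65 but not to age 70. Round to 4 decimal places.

0.1724

We want 5|5q60 = (l_65 − l_70)/l_60.
This is the probability of reaching 65 but not 70, conditional on being alive at 60: (l_65 − l_70) / l_60.
= (165,145 − 135,645) / 171,156 = 29,500 / 171,156 = 0.172357.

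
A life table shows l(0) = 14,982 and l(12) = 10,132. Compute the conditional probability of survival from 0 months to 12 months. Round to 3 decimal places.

The conditional survival probability is l(12)/l(0) = 10,132/14,982 = 0.676278.

0.676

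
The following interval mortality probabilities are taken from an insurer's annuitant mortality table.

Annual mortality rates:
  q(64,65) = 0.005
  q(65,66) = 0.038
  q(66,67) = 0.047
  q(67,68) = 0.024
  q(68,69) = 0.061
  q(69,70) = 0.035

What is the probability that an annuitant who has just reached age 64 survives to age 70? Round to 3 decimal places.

Chaining the interval survival probabilities: (1 − 0.005) × (1 − 0.038) × (1 − 0.047) × (1 − 0.024) × (1 − 0.061) × (1 − 0.035).
= 0.995 × 0.962 × 0.953 × 0.976 × 0.939 × 0.965 = 0.806740.

0.807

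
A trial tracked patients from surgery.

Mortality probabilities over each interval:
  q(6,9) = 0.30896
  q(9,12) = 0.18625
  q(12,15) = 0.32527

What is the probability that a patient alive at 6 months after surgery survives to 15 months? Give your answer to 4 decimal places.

Chaining the interval survival probabilities: (1 − 0.30896) × (1 − 0.18625) × (1 − 0.32527).
= 0.69104 × 0.81375 × 0.67473 = 0.379423.

0.3794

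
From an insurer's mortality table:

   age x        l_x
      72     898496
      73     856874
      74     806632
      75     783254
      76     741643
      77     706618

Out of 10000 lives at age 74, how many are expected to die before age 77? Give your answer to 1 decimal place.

The relevant probability is 1 − 706618/806632 = 0.123990.
Expected number = 10000 × 0.123990 = 1239.9.

1239.9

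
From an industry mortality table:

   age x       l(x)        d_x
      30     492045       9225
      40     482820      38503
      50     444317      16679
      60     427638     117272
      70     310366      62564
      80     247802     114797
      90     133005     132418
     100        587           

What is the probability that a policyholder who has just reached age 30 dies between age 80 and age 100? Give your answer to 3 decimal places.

0.502

This is the probability of reaching 80 but not 100, conditional on being alive at 30: (l(80) − l(100)) / l(30).
= (247802 − 587) / 492045 = 247215 / 492045 = 0.502424.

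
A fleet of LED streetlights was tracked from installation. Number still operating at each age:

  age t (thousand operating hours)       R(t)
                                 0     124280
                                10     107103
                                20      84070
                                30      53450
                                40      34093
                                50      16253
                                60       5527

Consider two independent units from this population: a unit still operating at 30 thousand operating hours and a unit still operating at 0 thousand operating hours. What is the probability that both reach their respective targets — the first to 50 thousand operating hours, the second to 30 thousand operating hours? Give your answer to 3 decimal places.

0.131

p₁ = R(50)/R(30) = 16253/53450 = 0.304079; p₂ = R(30)/R(0) = 53450/124280 = 0.430077.
P(both) = p₁ × p₂ = 0.304079 × 0.430077 = 0.130777.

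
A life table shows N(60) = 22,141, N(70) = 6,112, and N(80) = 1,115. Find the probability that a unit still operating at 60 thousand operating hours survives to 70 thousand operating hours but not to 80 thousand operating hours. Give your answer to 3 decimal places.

0.226

This is the probability of reaching 70 but not 80, conditional on being operational at 60: (N(70) − N(80)) / N(60).
= (6,112 − 1,115) / 22,141 = 4,997 / 22,141 = 0.225690.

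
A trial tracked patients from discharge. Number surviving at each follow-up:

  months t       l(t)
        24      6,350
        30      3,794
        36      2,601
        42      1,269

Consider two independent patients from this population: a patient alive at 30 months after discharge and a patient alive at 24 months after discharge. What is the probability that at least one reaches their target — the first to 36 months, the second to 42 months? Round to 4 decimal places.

0.7484

p₁ = l(36)/l(30) = 2,601/3,794 = 0.685556; p₂ = l(42)/l(24) = 1,269/6,350 = 0.199843.
P(at least one) = 1 − (1−p₁)(1−p₂) = 1 − 0.314444 × 0.800157 = 0.748395.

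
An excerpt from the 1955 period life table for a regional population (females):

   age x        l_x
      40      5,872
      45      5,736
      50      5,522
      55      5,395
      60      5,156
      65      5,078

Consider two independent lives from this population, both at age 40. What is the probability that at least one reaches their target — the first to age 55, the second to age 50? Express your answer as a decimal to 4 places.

p₁ = l_55/l_40 = 5,395/5,872 = 0.918767; p₂ = l_50/l_40 = 5,522/5,872 = 0.940395.
P(at least one) = 1 − (1−p₁)(1−p₂) = 1 − 0.081233 × 0.059605 = 0.995158.

0.9952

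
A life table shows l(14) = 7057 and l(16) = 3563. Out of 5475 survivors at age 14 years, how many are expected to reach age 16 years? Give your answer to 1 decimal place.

2764.3

The relevant probability is 3563/7057 = 0.504889.
Expected number = 5475 × 0.504889 = 2764.3.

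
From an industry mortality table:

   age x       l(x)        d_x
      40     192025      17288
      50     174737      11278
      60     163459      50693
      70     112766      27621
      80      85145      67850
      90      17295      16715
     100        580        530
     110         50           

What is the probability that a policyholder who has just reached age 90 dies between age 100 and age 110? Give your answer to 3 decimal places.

0.031

This is the probability of reaching 100 but not 110, conditional on being alive at 90: (l(100) − l(110)) / l(90).
= (580 − 50) / 17295 = 530 / 17295 = 0.030645.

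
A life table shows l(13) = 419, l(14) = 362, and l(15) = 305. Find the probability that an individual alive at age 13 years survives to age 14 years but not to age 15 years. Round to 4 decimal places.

This is the probability of reaching 14 but not 15, conditional on being alive at 13: (l(14) − l(15)) / l(13).
= (362 − 305) / 419 = 57 / 419 = 0.136038.

0.1360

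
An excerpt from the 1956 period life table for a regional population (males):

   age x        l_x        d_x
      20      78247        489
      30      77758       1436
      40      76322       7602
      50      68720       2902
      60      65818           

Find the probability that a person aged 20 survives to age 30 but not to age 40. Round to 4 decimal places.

0.0184

This is the probability of reaching 30 but not 40, conditional on being alive at 20: (l_30 − l_40) / l_20.
= (77758 − 76322) / 78247 = 1436 / 78247 = 0.018352.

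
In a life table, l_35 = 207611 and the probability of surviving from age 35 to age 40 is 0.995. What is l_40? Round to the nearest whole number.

206573

l_40 = l_35 × p = 207611 × 0.995 = 206573.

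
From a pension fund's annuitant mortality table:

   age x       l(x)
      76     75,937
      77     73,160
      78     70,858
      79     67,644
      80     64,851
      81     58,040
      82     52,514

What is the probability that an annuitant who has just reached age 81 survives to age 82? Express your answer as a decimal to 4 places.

The conditional survival probability is l(82)/l(81) = 52,514/58,040 = 0.904790.

0.9048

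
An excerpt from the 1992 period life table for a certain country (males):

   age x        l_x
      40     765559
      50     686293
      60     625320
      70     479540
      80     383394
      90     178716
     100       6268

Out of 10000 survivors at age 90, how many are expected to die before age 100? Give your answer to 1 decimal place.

9649.3

The relevant probability is 1 − 6268/178716 = 0.964928.
Expected number = 10000 × 0.964928 = 9649.3.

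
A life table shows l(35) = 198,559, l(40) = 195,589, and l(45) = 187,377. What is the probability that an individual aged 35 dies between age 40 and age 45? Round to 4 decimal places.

0.0414

This is the probability of reaching 40 but not 45, conditional on being alive at 35: (l(40) − l(45)) / l(35).
= (195,589 − 187,377) / 198,559 = 8,212 / 198,559 = 0.041358.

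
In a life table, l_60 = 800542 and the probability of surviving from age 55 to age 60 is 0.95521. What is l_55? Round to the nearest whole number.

l_55 = l_60 / p = 800542 / 0.95521 = 838080.

838080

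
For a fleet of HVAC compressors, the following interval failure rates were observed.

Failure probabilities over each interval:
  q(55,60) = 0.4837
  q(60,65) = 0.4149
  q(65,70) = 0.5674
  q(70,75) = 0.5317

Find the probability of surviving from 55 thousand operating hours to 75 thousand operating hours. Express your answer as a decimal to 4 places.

Survival from 55 to 75 is the product of surviving each interval: (1 − 0.4837) × (1 − 0.4149) × (1 − 0.5674) × (1 − 0.5317).
= 0.5163 × 0.5851 × 0.4326 × 0.4683 = 0.061199.

0.0612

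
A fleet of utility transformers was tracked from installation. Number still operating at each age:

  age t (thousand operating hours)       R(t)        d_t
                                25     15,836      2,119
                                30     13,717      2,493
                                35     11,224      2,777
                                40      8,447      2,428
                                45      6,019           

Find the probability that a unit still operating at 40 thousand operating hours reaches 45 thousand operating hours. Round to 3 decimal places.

The conditional survival probability is R(45)/R(40) = 6,019/8,447 = 0.712561.

0.713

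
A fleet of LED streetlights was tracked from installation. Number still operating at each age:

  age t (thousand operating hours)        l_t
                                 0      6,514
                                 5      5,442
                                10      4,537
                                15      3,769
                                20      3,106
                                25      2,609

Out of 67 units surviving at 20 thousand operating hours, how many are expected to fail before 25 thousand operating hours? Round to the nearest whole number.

11

The relevant probability is 1 − 2,609/3,106 = 0.160013.
Expected number = 67 × 0.160013 = 11.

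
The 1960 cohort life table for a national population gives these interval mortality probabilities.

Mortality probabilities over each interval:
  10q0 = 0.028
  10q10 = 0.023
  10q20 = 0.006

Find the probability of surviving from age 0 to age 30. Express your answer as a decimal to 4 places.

The overall survival probability is (1 − 0.028) × (1 − 0.023) × (1 − 0.006).
= 0.972 × 0.977 × 0.994 = 0.943946.

0.9439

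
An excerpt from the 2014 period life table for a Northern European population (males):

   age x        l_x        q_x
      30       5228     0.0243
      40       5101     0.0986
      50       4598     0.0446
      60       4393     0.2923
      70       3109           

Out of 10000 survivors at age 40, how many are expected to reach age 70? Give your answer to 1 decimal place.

6094.9

The relevant probability is 3109/5101 = 0.609488.
Expected number = 10000 × 0.609488 = 6094.9.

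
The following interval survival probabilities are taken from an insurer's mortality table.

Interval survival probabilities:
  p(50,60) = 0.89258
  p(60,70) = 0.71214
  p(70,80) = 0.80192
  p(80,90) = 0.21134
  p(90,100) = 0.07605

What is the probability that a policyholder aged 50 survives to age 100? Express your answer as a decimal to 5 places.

Chaining the interval survival probabilities: 0.89258 × 0.71214 × 0.80192 × 0.21134 × 0.07605.
= 0.008193.

0.00819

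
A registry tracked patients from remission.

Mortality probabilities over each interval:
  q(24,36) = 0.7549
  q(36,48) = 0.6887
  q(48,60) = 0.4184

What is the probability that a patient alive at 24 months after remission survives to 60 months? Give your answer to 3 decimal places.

0.044

Survival from 24 to 60 is the product of surviving each interval: (1 − 0.7549) × (1 − 0.6887) × (1 − 0.4184).
= 0.2451 × 0.3113 × 0.5816 = 0.044376.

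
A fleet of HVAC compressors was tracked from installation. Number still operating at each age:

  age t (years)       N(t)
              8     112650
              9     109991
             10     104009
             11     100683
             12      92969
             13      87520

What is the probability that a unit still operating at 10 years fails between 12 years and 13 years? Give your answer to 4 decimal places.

This is the probability of reaching 12 but not 13, conditional on being operational at 10: (N(12) − N(13)) / N(10).
= (92969 − 87520) / 104009 = 5449 / 104009 = 0.052390.

0.0524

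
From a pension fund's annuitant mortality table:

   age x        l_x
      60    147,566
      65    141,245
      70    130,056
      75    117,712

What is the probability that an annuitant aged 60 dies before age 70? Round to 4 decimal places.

0.1187

P(die before 70 | alive at 60) = 1 − l_70/l_60 = 1 − 130,056/147,566 = (17,510)/147,566 = 0.118659.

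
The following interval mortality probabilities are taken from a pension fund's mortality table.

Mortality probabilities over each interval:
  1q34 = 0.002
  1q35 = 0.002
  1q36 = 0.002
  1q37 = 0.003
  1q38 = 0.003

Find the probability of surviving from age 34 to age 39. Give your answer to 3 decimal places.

Survival from 34 to 39 is the product of surviving each interval: (1 − 0.002) × (1 − 0.002) × (1 − 0.002) × (1 − 0.003) × (1 − 0.003).
= 0.998 × 0.998 × 0.998 × 0.997 × 0.997 = 0.988057.

0.988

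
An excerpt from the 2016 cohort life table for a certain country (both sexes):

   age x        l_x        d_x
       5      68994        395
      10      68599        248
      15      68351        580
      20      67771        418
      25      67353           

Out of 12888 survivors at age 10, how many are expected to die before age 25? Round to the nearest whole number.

234

The relevant probability is 1 − 67353/68599 = 0.018164.
Expected number = 12888 × 0.018164 = 234.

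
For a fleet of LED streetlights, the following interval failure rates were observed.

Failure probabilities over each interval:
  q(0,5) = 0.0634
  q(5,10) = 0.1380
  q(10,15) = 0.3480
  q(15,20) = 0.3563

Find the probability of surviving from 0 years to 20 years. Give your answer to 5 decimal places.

0.33884

Survival from 0 to 20 is the product of surviving each interval: (1 − 0.0634) × (1 − 0.1380) × (1 − 0.3480) × (1 − 0.3563).
= 0.9366 × 0.8620 × 0.6520 × 0.6437 = 0.338838.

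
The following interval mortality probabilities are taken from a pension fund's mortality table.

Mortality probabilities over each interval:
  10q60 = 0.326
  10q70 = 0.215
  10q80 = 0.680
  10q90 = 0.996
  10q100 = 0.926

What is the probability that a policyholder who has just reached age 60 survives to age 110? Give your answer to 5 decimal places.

0.00005

Chaining the interval survival probabilities: (1 − 0.326) × (1 − 0.215) × (1 − 0.680) × (1 − 0.996) × (1 − 0.926).
= 0.674 × 0.785 × 0.320 × 0.004 × 0.074 = 0.000050.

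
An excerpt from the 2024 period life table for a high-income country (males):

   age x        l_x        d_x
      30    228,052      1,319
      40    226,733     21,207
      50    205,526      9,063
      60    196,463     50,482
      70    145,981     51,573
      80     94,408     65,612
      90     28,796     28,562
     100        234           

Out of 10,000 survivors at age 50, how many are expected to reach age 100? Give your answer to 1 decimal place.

11.4

The relevant probability is 234/205,526 = 0.001139.
Expected number = 10,000 × 0.001139 = 11.4.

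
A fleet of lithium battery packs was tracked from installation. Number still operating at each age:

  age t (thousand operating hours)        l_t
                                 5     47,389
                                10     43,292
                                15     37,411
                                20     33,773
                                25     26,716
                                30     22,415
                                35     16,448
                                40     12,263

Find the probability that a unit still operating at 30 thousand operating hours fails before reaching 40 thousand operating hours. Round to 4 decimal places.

P(fail before 40 | operational at 30) = 1 − l_40/l_30 = 1 − 12,263/22,415 = (10,152)/22,415 = 0.452911.

0.4529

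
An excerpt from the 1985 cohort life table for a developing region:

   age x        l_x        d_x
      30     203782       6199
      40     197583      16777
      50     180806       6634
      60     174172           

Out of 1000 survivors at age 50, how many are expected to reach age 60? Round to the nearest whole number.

963

The relevant probability is 174172/180806 = 0.963309.
Expected number = 1000 × 0.963309 = 963.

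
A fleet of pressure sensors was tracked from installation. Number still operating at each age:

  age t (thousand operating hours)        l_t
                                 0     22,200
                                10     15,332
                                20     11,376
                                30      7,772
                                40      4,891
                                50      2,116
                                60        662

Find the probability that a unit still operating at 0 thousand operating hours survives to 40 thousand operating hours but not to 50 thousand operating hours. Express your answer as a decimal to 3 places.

0.125

This is the probability of reaching 40 but not 50, conditional on being operational at 0: (l_40 − l_50) / l_0.
= (4,891 − 2,116) / 22,200 = 2,775 / 22,200 = 0.125000.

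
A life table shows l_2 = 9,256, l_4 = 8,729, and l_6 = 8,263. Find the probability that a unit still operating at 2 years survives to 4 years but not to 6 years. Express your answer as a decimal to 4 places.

0.0503

This is the probability of reaching 4 but not 6, conditional on being operational at 2: (l_4 − l_6) / l_2.
= (8,729 − 8,263) / 9,256 = 466 / 9,256 = 0.050346.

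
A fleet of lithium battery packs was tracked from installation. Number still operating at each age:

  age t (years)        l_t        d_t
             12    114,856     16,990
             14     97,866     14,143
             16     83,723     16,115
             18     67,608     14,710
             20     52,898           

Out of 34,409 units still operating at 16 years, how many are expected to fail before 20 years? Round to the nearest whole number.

12669

The relevant probability is 1 − 52,898/83,723 = 0.368178.
Expected number = 34,409 × 0.368178 = 12669.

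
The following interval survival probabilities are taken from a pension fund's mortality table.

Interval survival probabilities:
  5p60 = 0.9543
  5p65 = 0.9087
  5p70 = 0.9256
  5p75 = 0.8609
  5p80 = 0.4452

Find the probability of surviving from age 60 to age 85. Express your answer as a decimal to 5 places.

0.30764

Chaining the interval survival probabilities: 0.9543 × 0.9087 × 0.9256 × 0.8609 × 0.4452.
= 0.307636.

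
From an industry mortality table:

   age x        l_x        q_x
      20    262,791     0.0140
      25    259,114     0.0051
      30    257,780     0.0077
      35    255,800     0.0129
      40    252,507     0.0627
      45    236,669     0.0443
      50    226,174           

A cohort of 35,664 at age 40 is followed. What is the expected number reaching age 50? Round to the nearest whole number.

31945

The relevant probability is 226,174/252,507 = 0.895714.
Expected number = 35,664 × 0.895714 = 31945.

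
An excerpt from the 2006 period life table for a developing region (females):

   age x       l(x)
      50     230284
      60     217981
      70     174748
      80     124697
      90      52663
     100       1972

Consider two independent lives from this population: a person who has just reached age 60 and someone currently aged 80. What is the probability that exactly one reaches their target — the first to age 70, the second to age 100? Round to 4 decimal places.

0.7921

p₁ = l(70)/l(60) = 174748/217981 = 0.801666; p₂ = l(100)/l(80) = 1972/124697 = 0.015814.
P(exactly one) = p₁(1−p₂) + (1−p₁)p₂ = 0.788988 + 0.003136 = 0.792125.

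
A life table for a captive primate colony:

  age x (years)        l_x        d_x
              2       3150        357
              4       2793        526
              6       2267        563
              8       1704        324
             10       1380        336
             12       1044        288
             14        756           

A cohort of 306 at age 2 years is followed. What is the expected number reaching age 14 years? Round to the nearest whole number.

The relevant probability is 756/3150 = 0.240000.
Expected number = 306 × 0.240000 = 73.

73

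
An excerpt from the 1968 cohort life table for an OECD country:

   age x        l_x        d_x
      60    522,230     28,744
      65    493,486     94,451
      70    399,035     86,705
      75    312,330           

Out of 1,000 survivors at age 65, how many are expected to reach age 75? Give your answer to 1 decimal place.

632.9

The relevant probability is 312,330/493,486 = 0.632905.
Expected number = 1,000 × 0.632905 = 632.9.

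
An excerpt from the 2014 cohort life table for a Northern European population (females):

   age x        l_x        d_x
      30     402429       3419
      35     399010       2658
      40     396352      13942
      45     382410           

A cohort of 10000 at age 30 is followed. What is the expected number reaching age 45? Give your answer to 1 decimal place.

The relevant probability is 382410/402429 = 0.950255.
Expected number = 10000 × 0.950255 = 9502.5.

9502.5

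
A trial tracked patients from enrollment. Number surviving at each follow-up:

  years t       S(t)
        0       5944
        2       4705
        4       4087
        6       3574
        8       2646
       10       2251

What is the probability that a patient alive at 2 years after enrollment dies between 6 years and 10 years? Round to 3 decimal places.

This is the probability of reaching 6 but not 10, conditional on being alive at 2: (S(6) − S(10)) / S(2).
= (3574 − 2251) / 4705 = 1323 / 4705 = 0.281190.

0.281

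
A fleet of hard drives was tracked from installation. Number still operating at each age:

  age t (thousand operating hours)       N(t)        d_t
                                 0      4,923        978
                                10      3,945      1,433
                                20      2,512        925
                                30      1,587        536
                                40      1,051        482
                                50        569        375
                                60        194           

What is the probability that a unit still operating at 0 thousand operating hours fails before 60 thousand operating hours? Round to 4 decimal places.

P(fail before 60 | operational at 0) = 1 − N(60)/N(0) = 1 − 194/4,923 = (4,729)/4,923 = 0.960593.

0.9606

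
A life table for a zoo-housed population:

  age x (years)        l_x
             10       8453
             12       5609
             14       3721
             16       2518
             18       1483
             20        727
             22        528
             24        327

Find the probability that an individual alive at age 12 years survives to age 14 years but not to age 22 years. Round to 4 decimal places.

This is the probability of reaching 14 but not 22, conditional on being alive at 12: (l_14 − l_22) / l_12.
= (3721 − 528) / 5609 = 3193 / 5609 = 0.569264.

0.5693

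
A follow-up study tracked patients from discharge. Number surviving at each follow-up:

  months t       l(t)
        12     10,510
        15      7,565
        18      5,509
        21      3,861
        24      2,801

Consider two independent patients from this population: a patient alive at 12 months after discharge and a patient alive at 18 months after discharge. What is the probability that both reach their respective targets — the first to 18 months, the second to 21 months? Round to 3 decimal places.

p₁ = l(18)/l(12) = 5,509/10,510 = 0.524167; p₂ = l(21)/l(18) = 3,861/5,509 = 0.700853.
P(both) = p₁ × p₂ = 0.524167 × 0.700853 = 0.367364.

0.367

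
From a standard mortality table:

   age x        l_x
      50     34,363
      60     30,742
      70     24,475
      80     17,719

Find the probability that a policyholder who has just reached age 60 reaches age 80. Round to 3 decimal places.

0.576

We want 20p60 = l_80/l_60.
The conditional survival probability is l_80/l_60 = 17,719/30,742 = 0.576378.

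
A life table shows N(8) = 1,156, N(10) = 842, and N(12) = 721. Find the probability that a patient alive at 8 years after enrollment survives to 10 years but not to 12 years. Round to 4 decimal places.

0.1047

This is the probability of reaching 10 but not 12, conditional on being alive at 8: (N(10) − N(12)) / N(8).
= (842 − 721) / 1,156 = 121 / 1,156 = 0.104671.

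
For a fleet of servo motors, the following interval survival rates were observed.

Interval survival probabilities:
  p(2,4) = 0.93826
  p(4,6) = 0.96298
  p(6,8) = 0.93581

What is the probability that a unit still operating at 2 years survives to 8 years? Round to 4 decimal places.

0.8455

The overall survival probability is 0.93826 × 0.96298 × 0.93581.
= 0.845528.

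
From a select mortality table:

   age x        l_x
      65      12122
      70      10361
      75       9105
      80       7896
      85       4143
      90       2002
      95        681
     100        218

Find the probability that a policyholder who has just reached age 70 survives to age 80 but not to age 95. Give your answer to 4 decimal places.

We want 10|15q70 = (l_80 − l_95)/l_70.
This is the probability of reaching 80 but not 95, conditional on being alive at 70: (l_80 − l_95) / l_70.
= (7896 − 681) / 10361 = 7215 / 10361 = 0.696361.

0.6964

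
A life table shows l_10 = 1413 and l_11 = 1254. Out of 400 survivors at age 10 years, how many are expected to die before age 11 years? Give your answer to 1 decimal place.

45.0

The relevant probability is 1 − 1254/1413 = 0.112527.
Expected number = 400 × 0.112527 = 45.0.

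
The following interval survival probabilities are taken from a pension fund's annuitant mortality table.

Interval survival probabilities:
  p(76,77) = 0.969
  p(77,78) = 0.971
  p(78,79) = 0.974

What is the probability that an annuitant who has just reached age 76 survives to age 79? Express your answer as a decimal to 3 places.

Survival from 76 to 79 is the product of surviving each interval: 0.969 × 0.971 × 0.974.
= 0.916436.

0.916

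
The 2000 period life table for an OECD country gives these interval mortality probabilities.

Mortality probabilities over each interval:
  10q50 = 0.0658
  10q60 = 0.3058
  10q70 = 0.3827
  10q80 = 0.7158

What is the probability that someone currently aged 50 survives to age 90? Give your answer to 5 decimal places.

0.11377

40p50 = (1 − 0.0658) × (1 − 0.3058) × (1 − 0.3827) × (1 − 0.7158).
= 0.9342 × 0.6942 × 0.6173 × 0.2842 = 0.113774.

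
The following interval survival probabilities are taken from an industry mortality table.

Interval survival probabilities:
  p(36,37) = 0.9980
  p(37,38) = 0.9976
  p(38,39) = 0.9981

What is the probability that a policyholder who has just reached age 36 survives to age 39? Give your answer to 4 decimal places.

0.9937

Survival from 36 to 39 is the product of surviving each interval: 0.9980 × 0.9976 × 0.9981.
= 0.993713.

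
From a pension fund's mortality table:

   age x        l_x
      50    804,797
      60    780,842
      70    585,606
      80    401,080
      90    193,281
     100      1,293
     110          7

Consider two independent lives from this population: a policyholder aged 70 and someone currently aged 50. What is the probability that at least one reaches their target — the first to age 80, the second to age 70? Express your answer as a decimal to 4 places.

p₁ = l_80/l_70 = 401,080/585,606 = 0.684897; p₂ = l_70/l_50 = 585,606/804,797 = 0.727644.
P(at least one) = 1 − (1−p₁)(1−p₂) = 1 − 0.315103 × 0.272356 = 0.914180.

0.9142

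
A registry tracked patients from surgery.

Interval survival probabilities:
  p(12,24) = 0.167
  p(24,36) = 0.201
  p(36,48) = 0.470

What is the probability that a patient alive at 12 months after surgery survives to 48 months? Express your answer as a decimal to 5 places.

Chaining the interval survival probabilities: 0.167 × 0.201 × 0.470.
= 0.015776.

0.01578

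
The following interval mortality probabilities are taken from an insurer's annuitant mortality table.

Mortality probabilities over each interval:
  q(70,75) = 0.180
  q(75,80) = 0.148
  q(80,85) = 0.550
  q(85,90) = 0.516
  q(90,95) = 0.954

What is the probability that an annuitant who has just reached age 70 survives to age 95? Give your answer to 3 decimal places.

0.007

P(survive 70→95) = (1 − 0.180) × (1 − 0.148) × (1 − 0.550) × (1 − 0.516) × (1 − 0.954).
= 0.820 × 0.852 × 0.450 × 0.484 × 0.046 = 0.007000.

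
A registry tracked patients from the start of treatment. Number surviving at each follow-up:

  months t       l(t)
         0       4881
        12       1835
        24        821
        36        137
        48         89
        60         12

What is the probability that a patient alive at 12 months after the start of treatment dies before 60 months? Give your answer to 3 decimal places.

P(die before 60 | alive at 12) = 1 − l(60)/l(12) = 1 − 12/1835 = (1823)/1835 = 0.993460.

0.993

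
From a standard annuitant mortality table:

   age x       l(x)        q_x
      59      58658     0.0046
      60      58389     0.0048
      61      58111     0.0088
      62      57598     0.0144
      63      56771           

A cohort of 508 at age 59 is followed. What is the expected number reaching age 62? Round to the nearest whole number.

The relevant probability is 57598/58658 = 0.981929.
Expected number = 508 × 0.981929 = 499.

499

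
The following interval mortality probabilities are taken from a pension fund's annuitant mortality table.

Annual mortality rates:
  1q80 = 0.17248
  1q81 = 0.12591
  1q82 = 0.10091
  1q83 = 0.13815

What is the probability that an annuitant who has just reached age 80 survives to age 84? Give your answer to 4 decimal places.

0.5605

4p80 = (1 − 0.17248) × (1 − 0.12591) × (1 − 0.10091) × (1 − 0.13815).
= 0.82752 × 0.87409 × 0.89909 × 0.86185 = 0.560492.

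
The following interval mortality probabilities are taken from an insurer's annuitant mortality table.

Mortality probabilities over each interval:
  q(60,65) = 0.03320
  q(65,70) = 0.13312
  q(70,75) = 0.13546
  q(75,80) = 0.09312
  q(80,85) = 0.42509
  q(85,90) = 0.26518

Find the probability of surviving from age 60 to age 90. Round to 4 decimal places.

Survival from 60 to 90 is the product of surviving each interval: (1 − 0.03320) × (1 − 0.13312) × (1 − 0.13546) × (1 − 0.09312) × (1 − 0.42509) × (1 − 0.26518).
= 0.96680 × 0.86688 × 0.86454 × 0.90688 × 0.57491 × 0.73482 = 0.277595.

0.2776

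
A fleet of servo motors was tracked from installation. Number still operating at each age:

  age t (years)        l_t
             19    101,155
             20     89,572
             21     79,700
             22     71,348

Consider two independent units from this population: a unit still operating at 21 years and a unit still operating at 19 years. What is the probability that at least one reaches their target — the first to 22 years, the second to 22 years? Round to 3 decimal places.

0.969

p₁ = l_22/l_21 = 71,348/79,700 = 0.895207; p₂ = l_22/l_19 = 71,348/101,155 = 0.705333.
P(at least one) = 1 − (1−p₁)(1−p₂) = 1 − 0.104793 × 0.294667 = 0.969121.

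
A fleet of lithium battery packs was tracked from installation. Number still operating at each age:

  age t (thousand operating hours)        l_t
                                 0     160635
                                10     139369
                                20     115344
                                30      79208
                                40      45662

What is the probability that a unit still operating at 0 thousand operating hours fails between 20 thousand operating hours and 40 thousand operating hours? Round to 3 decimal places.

This is the probability of reaching 20 but not 40, conditional on being operational at 0: (l_20 − l_40) / l_0.
= (115344 − 45662) / 160635 = 69682 / 160635 = 0.433791.

0.434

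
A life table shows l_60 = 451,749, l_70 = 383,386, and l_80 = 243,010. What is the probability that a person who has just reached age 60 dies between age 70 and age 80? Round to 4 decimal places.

We want 10|10q60 = (l_70 − l_80)/l_60.
This is the probability of reaching 70 but not 80, conditional on being alive at 60: (l_70 − l_80) / l_60.
= (383,386 − 243,010) / 451,749 = 140,376 / 451,749 = 0.310739.

0.3107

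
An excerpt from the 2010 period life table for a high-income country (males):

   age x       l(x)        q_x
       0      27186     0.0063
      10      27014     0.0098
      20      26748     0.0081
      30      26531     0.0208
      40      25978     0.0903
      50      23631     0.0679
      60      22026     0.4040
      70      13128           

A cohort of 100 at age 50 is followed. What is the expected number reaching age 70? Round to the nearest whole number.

56

The relevant probability is 13128/23631 = 0.555541.
Expected number = 100 × 0.555541 = 56.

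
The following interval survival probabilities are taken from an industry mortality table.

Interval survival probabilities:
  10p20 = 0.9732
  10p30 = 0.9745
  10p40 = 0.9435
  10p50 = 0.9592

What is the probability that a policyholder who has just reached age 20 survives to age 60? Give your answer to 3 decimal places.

The overall survival probability is 0.9732 × 0.9745 × 0.9435 × 0.9592.
= 0.858292.

0.858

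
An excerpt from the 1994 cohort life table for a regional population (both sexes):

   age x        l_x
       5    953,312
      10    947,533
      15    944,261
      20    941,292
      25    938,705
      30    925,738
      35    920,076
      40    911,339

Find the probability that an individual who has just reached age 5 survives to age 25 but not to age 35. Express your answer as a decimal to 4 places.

We want 20|10q5 = (l_25 − l_35)/l_5.
This is the probability of reaching 25 but not 35, conditional on being alive at 5: (l_25 − l_35) / l_5.
= (938,705 − 920,076) / 953,312 = 18,629 / 953,312 = 0.019541.

0.0195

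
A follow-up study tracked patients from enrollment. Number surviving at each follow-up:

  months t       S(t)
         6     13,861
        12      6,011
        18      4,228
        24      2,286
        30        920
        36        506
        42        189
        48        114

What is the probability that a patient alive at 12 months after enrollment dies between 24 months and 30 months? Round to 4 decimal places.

This is the probability of reaching 24 but not 30, conditional on being alive at 12: (S(24) − S(30)) / S(12).
= (2,286 − 920) / 6,011 = 1,366 / 6,011 = 0.227250.

0.2273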